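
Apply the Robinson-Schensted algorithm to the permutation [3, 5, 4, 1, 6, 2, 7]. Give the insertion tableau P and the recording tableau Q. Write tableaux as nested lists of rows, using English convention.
P = [[1, 2, 6, 7], [3, 4], [5]], Q = [[1, 2, 5, 7], [3, 6], [4]]

Insert each entry of the permutation into P by Schensted row insertion, recording in Q the position of each new cell.

Insert 3: appended to row 1. P = [[3]].
Insert 5: appended to row 1. P = [[3, 5]].
Insert 4: 4 bumps 5 from row 1; 5 starts row 2. P = [[3, 4], [5]].
Insert 1: 1 bumps 3 from row 1; 3 bumps 5 from row 2; 5 starts row 3. P = [[1, 4], [3], [5]].
Insert 6: appended to row 1. P = [[1, 4, 6], [3], [5]].
Insert 2: 2 bumps 4 from row 1; 4 appends to row 2. P = [[1, 2, 6], [3, 4], [5]].
Insert 7: appended to row 1. P = [[1, 2, 6, 7], [3, 4], [5]].

So P = [[1, 2, 6, 7], [3, 4], [5]], Q = [[1, 2, 5, 7], [3, 6], [4]].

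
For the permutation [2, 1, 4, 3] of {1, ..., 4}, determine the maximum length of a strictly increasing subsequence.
2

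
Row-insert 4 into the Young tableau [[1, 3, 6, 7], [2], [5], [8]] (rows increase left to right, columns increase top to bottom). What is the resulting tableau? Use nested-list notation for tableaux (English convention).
[[1, 3, 4, 7], [2, 6], [5], [8]]

In row 1, 4 replaces 6 (the leftmost entry greater than 4); 6 is bumped to row 2. 6 is appended to row 2. The new tableau is [[1, 3, 4, 7], [2, 6], [5], [8]].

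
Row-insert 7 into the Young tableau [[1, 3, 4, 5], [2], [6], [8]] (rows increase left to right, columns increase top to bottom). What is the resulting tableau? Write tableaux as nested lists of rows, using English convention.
[[1, 3, 4, 5, 7], [2], [6], [8]]

7 is larger than every entry of row 1, so it is appended to row 1. The new tableau is [[1, 3, 4, 5, 7], [2], [6], [8]].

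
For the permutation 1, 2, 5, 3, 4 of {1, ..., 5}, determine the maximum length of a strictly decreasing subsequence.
2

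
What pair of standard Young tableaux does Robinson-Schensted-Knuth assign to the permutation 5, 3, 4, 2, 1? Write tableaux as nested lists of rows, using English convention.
Insert each entry of the permutation into P by Schensted row insertion, recording in Q the position of each new cell.

Insert 5: appended to row 1. P = [[5]].
Insert 3: 3 bumps 5 from row 1; 5 starts row 2. P = [[3], [5]].
Insert 4: appended to row 1. P = [[3, 4], [5]].
Insert 2: 2 bumps 3 from row 1; 3 bumps 5 from row 2; 5 starts row 3. P = [[2, 4], [3], [5]].
Insert 1: 1 bumps 2 from row 1; 2 bumps 3 from row 2; 3 bumps 5 from row 3; 5 starts row 4. P = [[1, 4], [2], [3], [5]].

So P = [[1, 4], [2], [3], [5]], Q = [[1, 3], [2], [4], [5]].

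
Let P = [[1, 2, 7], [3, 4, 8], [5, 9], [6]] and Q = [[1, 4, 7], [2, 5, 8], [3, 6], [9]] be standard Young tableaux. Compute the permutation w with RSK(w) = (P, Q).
Reverse the RSK construction: for i from n down to 1, find the cell of Q containing i, remove the entry at that cell from P, and reverse-bump it up through P; the value ejected from row 1 is w(i).

Step i=9: Q has 9 at row 4, column 1; remove 6 from row 4 of P and reverse-bump: 6 enters row 3 and ejects 5; 5 enters row 2 and ejects 4; 4 enters row 1 and ejects 2. So w(9) = 2. P is now [[1, 4, 7], [3, 5, 8], [6, 9]].
Step i=8: Q has 8 at row 2, column 3; remove 8 from row 2 of P and reverse-bump: 8 enters row 1 and ejects 7. So w(8) = 7. P is now [[1, 4, 8], [3, 5], [6, 9]].
Step i=7: Q has 7 at row 1, column 3; remove that cell from P, ejecting 8. So w(7) = 8. P is now [[1, 4], [3, 5], [6, 9]].
Step i=6: Q has 6 at row 3, column 2; remove 9 from row 3 of P and reverse-bump: 9 enters row 2 and ejects 5; 5 enters row 1 and ejects 4. So w(6) = 4. P is now [[1, 5], [3, 9], [6]].
Step i=5: Q has 5 at row 2, column 2; remove 9 from row 2 of P and reverse-bump: 9 enters row 1 and ejects 5. So w(5) = 5. P is now [[1, 9], [3], [6]].
Step i=4: Q has 4 at row 1, column 2; remove that cell from P, ejecting 9. So w(4) = 9. P is now [[1], [3], [6]].
Step i=3: Q has 3 at row 3, column 1; remove 6 from row 3 of P and reverse-bump: 6 enters row 2 and ejects 3; 3 enters row 1 and ejects 1. So w(3) = 1. P is now [[3], [6]].
Step i=2: Q has 2 at row 2, column 1; remove 6 from row 2 of P and reverse-bump: 6 enters row 1 and ejects 3. So w(2) = 3. P is now [[6]].
Step i=1: Q has 1 at row 1, column 1; remove that cell from P, ejecting 6. So w(1) = 6. P is now [].

So w = 6 3 1 9 5 4 8 7 2.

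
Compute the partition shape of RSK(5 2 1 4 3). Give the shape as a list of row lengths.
[2, 2, 1]

RSK row insertion gives P = [[1, 3], [2, 4], [5]], which has shape [2, 2, 1].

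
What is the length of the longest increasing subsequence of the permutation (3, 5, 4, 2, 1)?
2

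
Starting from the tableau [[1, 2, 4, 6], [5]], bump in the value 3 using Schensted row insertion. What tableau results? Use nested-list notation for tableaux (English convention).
In row 1, 3 replaces 4 (the leftmost entry greater than 3); 4 is bumped to row 2. In row 2, 4 replaces 5 (the leftmost entry greater than 4); 5 is bumped to row 3. 5 starts a new row 3. The new tableau is [[1, 2, 3, 6], [4], [5]].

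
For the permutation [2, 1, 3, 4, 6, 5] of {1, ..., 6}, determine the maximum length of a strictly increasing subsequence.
4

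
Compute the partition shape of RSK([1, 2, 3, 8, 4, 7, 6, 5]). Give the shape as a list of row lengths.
Row-insert each entry into an empty tableau.

After inserting 1: P = [[1]].
After inserting 2: P = [[1, 2]].
After inserting 3: P = [[1, 2, 3]].
After inserting 8: P = [[1, 2, 3, 8]].
After inserting 4: P = [[1, 2, 3, 4], [8]].
After inserting 7: P = [[1, 2, 3, 4, 7], [8]].
After inserting 6: P = [[1, 2, 3, 4, 6], [7], [8]].
After inserting 5: P = [[1, 2, 3, 4, 5], [6], [7], [8]].

The final insertion tableau P = [[1, 2, 3, 4, 5], [6], [7], [8]] has shape [5, 1, 1, 1].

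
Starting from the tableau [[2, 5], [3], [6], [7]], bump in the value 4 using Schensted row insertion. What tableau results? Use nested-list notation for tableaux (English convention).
In row 1, 4 replaces 5 (the leftmost entry greater than 4); 5 is bumped to row 2. 5 is appended to row 2. The new tableau is [[2, 4], [3, 5], [6], [7]].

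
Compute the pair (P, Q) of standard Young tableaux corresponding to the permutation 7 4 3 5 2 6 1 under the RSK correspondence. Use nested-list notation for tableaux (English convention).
P = [[1, 5, 6], [2], [3], [4], [7]], Q = [[1, 4, 6], [2], [3], [5], [7]]

Insert each entry of the permutation into P by Schensted row insertion, recording in Q the position of each new cell.

Insert 7: appended to row 1. P = [[7]].
Insert 4: 4 bumps 7 from row 1; 7 starts row 2. P = [[4], [7]].
Insert 3: 3 bumps 4 from row 1; 4 bumps 7 from row 2; 7 starts row 3. P = [[3], [4], [7]].
Insert 5: appended to row 1. P = [[3, 5], [4], [7]].
Insert 2: 2 bumps 3 from row 1; 3 bumps 4 from row 2; 4 bumps 7 from row 3; 7 starts row 4. P = [[2, 5], [3], [4], [7]].
Insert 6: appended to row 1. P = [[2, 5, 6], [3], [4], [7]].
Insert 1: 1 bumps 2 from row 1; 2 bumps 3 from row 2; 3 bumps 4 from row 3; 4 bumps 7 from row 4; 7 starts row 5. P = [[1, 5, 6], [2], [3], [4], [7]].

So P = [[1, 5, 6], [2], [3], [4], [7]], Q = [[1, 4, 6], [2], [3], [5], [7]].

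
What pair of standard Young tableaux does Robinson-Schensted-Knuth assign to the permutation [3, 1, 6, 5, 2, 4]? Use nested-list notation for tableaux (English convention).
P = [[1, 2, 4], [3, 5], [6]], Q = [[1, 3, 6], [2, 4], [5]]

Insert each entry of the permutation into P by Schensted row insertion, recording in Q the position of each new cell.

Insert 3: appended to row 1. P = [[3]].
Insert 1: 1 bumps 3 from row 1; 3 starts row 2. P = [[1], [3]].
Insert 6: appended to row 1. P = [[1, 6], [3]].
Insert 5: 5 bumps 6 from row 1; 6 appends to row 2. P = [[1, 5], [3, 6]].
Insert 2: 2 bumps 5 from row 1; 5 bumps 6 from row 2; 6 starts row 3. P = [[1, 2], [3, 5], [6]].
Insert 4: appended to row 1. P = [[1, 2, 4], [3, 5], [6]].

So P = [[1, 2, 4], [3, 5], [6]], Q = [[1, 3, 6], [2, 4], [5]].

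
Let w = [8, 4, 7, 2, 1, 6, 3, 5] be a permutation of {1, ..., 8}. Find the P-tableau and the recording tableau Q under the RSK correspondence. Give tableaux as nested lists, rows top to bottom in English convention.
Insert each entry of the permutation into P by Schensted row insertion, recording in Q the position of each new cell.

After inserting 8: P = [[8]].
After inserting 4: P = [[4], [8]].
After inserting 7: P = [[4, 7], [8]].
After inserting 2: P = [[2, 7], [4], [8]].
After inserting 1: P = [[1, 7], [2], [4], [8]].
After inserting 6: P = [[1, 6], [2, 7], [4], [8]].
After inserting 3: P = [[1, 3], [2, 6], [4, 7], [8]].
After inserting 5: P = [[1, 3, 5], [2, 6], [4, 7], [8]].

So P = [[1, 3, 5], [2, 6], [4, 7], [8]], Q = [[1, 3, 8], [2, 6], [4, 7], [5]].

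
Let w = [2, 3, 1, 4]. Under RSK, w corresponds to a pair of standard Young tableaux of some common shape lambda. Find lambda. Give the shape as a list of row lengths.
[3, 1]

RSK row insertion gives P = [[1, 3, 4], [2]], which has shape [3, 1].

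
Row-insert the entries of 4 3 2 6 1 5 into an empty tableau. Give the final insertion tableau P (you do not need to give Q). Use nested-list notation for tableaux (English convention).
Insert 4: appended to row 1. P = [[4]].
Insert 3: 3 bumps 4 from row 1; 4 starts row 2. P = [[3], [4]].
Insert 2: 2 bumps 3 from row 1; 3 bumps 4 from row 2; 4 starts row 3. P = [[2], [3], [4]].
Insert 6: appended to row 1. P = [[2, 6], [3], [4]].
Insert 1: 1 bumps 2 from row 1; 2 bumps 3 from row 2; 3 bumps 4 from row 3; 4 starts row 4. P = [[1, 6], [2], [3], [4]].
Insert 5: 5 bumps 6 from row 1; 6 appends to row 2. P = [[1, 5], [2, 6], [3], [4]].

So P = [[1, 5], [2, 6], [3], [4]].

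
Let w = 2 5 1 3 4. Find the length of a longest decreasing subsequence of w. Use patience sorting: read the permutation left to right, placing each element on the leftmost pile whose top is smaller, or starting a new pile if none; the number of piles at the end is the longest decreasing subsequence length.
2

2: new pile. tops = [2]
5: onto pile 1 (replacing 2). tops = [5]
1: new pile. tops = [5, 1]
3: onto pile 2 (replacing 1). tops = [5, 3]
4: onto pile 2 (replacing 3). tops = [5, 4]

2 piles, so the longest decreasing subsequence has length 2.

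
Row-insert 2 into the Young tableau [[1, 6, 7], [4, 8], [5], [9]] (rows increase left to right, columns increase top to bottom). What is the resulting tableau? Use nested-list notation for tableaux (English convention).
In row 1, 2 replaces 6 (the leftmost entry greater than 2); 6 is bumped to row 2. In row 2, 6 replaces 8 (the leftmost entry greater than 6); 8 is bumped to row 3. 8 is appended to row 3. The new tableau is [[1, 2, 7], [4, 6], [5, 8], [9]].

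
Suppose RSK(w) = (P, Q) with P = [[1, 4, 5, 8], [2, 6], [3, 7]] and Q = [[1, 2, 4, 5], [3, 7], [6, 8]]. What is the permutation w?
Reverse RSK: for i = n, n-1, ..., 1, locate i in Q, remove the corresponding corner cell from P, and reverse-bump its entry up through P; the value ejected from row 1 is w(i).

So w = 3 4 2 7 8 1 6 5.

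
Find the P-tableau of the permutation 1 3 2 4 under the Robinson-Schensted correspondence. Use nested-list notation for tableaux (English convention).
Insert 1: appended to row 1. P = [[1]].
Insert 3: appended to row 1. P = [[1, 3]].
Insert 2: 2 bumps 3 from row 1; 3 starts row 2. P = [[1, 2], [3]].
Insert 4: appended to row 1. P = [[1, 2, 4], [3]].

So P = [[1, 2, 4], [3]].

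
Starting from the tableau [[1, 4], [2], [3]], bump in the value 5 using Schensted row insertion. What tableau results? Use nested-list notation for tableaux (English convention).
5 is larger than every entry of row 1, so it is appended to row 1. The new tableau is [[1, 4, 5], [2], [3]].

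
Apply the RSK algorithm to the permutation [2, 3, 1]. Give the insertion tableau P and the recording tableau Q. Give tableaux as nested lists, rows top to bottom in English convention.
Insert each entry of the permutation into P by Schensted row insertion, recording in Q the position of each new cell.

After inserting 2: P = [[2]].
After inserting 3: P = [[2, 3]].
After inserting 1: P = [[1, 3], [2]].

So P = [[1, 3], [2]], Q = [[1, 2], [3]].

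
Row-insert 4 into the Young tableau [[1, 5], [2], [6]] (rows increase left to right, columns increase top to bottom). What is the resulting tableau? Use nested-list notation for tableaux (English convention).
In row 1, 4 replaces 5 (the leftmost entry greater than 4); 5 is bumped to row 2. 5 is appended to row 2. The new tableau is [[1, 4], [2, 5], [6]].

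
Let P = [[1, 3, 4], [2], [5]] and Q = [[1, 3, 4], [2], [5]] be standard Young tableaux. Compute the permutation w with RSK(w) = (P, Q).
5 2 3 4 1

Reverse the RSK construction: for i from n down to 1, find the cell of Q containing i, remove the entry at that cell from P, and reverse-bump it up through P; the value ejected from row 1 is w(i).

Step i=5: Q has 5 at row 3, column 1; remove 5 from row 3 of P and reverse-bump: 5 enters row 2 and ejects 2; 2 enters row 1 and ejects 1. So w(5) = 1. P is now [[2, 3, 4], [5]].
Step i=4: Q has 4 at row 1, column 3; remove that cell from P, ejecting 4. So w(4) = 4. P is now [[2, 3], [5]].
Step i=3: Q has 3 at row 1, column 2; remove that cell from P, ejecting 3. So w(3) = 3. P is now [[2], [5]].
Step i=2: Q has 2 at row 2, column 1; remove 5 from row 2 of P and reverse-bump: 5 enters row 1 and ejects 2. So w(2) = 2. P is now [[5]].
Step i=1: Q has 1 at row 1, column 1; remove that cell from P, ejecting 5. So w(1) = 5. P is now [].

So w = 5 2 3 4 1.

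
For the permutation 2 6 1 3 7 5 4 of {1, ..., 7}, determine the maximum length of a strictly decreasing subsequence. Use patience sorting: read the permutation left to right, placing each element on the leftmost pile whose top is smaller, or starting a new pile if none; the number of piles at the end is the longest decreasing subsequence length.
3

2: new pile. tops = [2]
6: onto pile 1 (replacing 2). tops = [6]
1: new pile. tops = [6, 1]
3: onto pile 2 (replacing 1). tops = [6, 3]
7: onto pile 1 (replacing 6). tops = [7, 3]
5: onto pile 2 (replacing 3). tops = [7, 5]
4: new pile. tops = [7, 5, 4]

3 piles, so the longest decreasing subsequence has length 3.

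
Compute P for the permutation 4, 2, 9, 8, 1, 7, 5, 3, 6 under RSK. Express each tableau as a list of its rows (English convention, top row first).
P = [[1, 3, 6], [2, 5], [4, 7], [8], [9]]

Insert 4: appended to row 1. P = [[4]].
Insert 2: 2 bumps 4 from row 1; 4 starts row 2. P = [[2], [4]].
Insert 9: appended to row 1. P = [[2, 9], [4]].
Insert 8: 8 bumps 9 from row 1; 9 appends to row 2. P = [[2, 8], [4, 9]].
Insert 1: 1 bumps 2 from row 1; 2 bumps 4 from row 2; 4 starts row 3. P = [[1, 8], [2, 9], [4]].
Insert 7: 7 bumps 8 from row 1; 8 bumps 9 from row 2; 9 appends to row 3. P = [[1, 7], [2, 8], [4, 9]].
Insert 5: 5 bumps 7 from row 1; 7 bumps 8 from row 2; 8 bumps 9 from row 3; 9 starts row 4. P = [[1, 5], [2, 7], [4, 8], [9]].
Insert 3: 3 bumps 5 from row 1; 5 bumps 7 from row 2; 7 bumps 8 from row 3; 8 bumps 9 from row 4; 9 starts row 5. P = [[1, 3], [2, 5], [4, 7], [8], [9]].
Insert 6: appended to row 1. P = [[1, 3, 6], [2, 5], [4, 7], [8], [9]].

So P = [[1, 3, 6], [2, 5], [4, 7], [8], [9]].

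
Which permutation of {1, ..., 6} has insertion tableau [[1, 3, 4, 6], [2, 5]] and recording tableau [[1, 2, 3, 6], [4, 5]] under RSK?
2 3 5 1 4 6

Reverse the RSK construction: for i from n down to 1, find the cell of Q containing i, remove the entry at that cell from P, and reverse-bump it up through P; the value ejected from row 1 is w(i).

Step i=6: Q has 6 at row 1, column 4; remove that cell from P, ejecting 6. So w(6) = 6. P is now [[1, 3, 4], [2, 5]].
Step i=5: Q has 5 at row 2, column 2; remove 5 from row 2 of P and reverse-bump: 5 enters row 1 and ejects 4. So w(5) = 4. P is now [[1, 3, 5], [2]].
Step i=4: Q has 4 at row 2, column 1; remove 2 from row 2 of P and reverse-bump: 2 enters row 1 and ejects 1. So w(4) = 1. P is now [[2, 3, 5]].
Step i=3: Q has 3 at row 1, column 3; remove that cell from P, ejecting 5. So w(3) = 5. P is now [[2, 3]].
Step i=2: Q has 2 at row 1, column 2; remove that cell from P, ejecting 3. So w(2) = 3. P is now [[2]].
Step i=1: Q has 1 at row 1, column 1; remove that cell from P, ejecting 2. So w(1) = 2. P is now [].

So w = 2 3 5 1 4 6.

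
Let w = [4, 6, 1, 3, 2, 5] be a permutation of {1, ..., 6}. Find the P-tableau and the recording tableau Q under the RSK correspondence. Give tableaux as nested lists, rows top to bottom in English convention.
Insert each entry of the permutation into P by Schensted row insertion, recording in Q the position of each new cell.

Insert 4: appended to row 1. P = [[4]].
Insert 6: appended to row 1. P = [[4, 6]].
Insert 1: 1 bumps 4 from row 1; 4 starts row 2. P = [[1, 6], [4]].
Insert 3: 3 bumps 6 from row 1; 6 appends to row 2. P = [[1, 3], [4, 6]].
Insert 2: 2 bumps 3 from row 1; 3 bumps 4 from row 2; 4 starts row 3. P = [[1, 2], [3, 6], [4]].
Insert 5: appended to row 1. P = [[1, 2, 5], [3, 6], [4]].

So P = [[1, 2, 5], [3, 6], [4]], Q = [[1, 2, 6], [3, 4], [5]].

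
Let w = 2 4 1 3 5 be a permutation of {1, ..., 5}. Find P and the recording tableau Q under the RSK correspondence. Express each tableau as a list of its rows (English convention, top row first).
P = [[1, 3, 5], [2, 4]], Q = [[1, 2, 5], [3, 4]]

Insert each entry of the permutation into P by Schensted row insertion, recording in Q the position of each new cell.

Insert 2: appended to row 1. P = [[2]], Q = [[1]].
Insert 4: appended to row 1. P = [[2, 4]], Q = [[1, 2]].
Insert 1: 1 bumps 2 from row 1; 2 starts row 2. P = [[1, 4], [2]], Q = [[1, 2], [3]].
Insert 3: 3 bumps 4 from row 1; 4 appends to row 2. P = [[1, 3], [2, 4]], Q = [[1, 2], [3, 4]].
Insert 5: appended to row 1. P = [[1, 3, 5], [2, 4]], Q = [[1, 2, 5], [3, 4]].

So P = [[1, 3, 5], [2, 4]], Q = [[1, 2, 5], [3, 4]].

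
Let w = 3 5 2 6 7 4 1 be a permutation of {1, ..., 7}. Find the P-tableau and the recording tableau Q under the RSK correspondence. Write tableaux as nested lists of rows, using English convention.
P = [[1, 4, 6, 7], [2, 5], [3]], Q = [[1, 2, 4, 5], [3, 6], [7]]

Insert each entry of the permutation into P by Schensted row insertion, recording in Q the position of each new cell.

Insert 3: appended to row 1. P = [[3]].
Insert 5: appended to row 1. P = [[3, 5]].
Insert 2: 2 bumps 3 from row 1; 3 starts row 2. P = [[2, 5], [3]].
Insert 6: appended to row 1. P = [[2, 5, 6], [3]].
Insert 7: appended to row 1. P = [[2, 5, 6, 7], [3]].
Insert 4: 4 bumps 5 from row 1; 5 appends to row 2. P = [[2, 4, 6, 7], [3, 5]].
Insert 1: 1 bumps 2 from row 1; 2 bumps 3 from row 2; 3 starts row 3. P = [[1, 4, 6, 7], [2, 5], [3]].

So P = [[1, 4, 6, 7], [2, 5], [3]], Q = [[1, 2, 4, 5], [3, 6], [7]].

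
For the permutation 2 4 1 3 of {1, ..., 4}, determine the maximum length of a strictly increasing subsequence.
2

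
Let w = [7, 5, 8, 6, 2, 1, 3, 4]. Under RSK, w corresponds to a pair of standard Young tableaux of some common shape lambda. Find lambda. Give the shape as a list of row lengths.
Row-insert each entry into an empty tableau.

After inserting 7: P = [[7]].
After inserting 5: P = [[5], [7]].
After inserting 8: P = [[5, 8], [7]].
After inserting 6: P = [[5, 6], [7, 8]].
After inserting 2: P = [[2, 6], [5, 8], [7]].
After inserting 1: P = [[1, 6], [2, 8], [5], [7]].
After inserting 3: P = [[1, 3], [2, 6], [5, 8], [7]].
After inserting 4: P = [[1, 3, 4], [2, 6], [5, 8], [7]].

The final insertion tableau P = [[1, 3, 4], [2, 6], [5, 8], [7]] has shape [3, 2, 2, 1].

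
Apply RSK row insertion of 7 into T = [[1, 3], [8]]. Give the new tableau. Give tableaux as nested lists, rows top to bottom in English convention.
[[1, 3, 7], [8]]

7 is larger than every entry of row 1, so it is appended to row 1. The new tableau is [[1, 3, 7], [8]].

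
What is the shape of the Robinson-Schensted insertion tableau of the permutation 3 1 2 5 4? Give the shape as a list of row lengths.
Row-insert each entry into an empty tableau.

After inserting 3: P = [[3]].
After inserting 1: P = [[1], [3]].
After inserting 2: P = [[1, 2], [3]].
After inserting 5: P = [[1, 2, 5], [3]].
After inserting 4: P = [[1, 2, 4], [3, 5]].

The final insertion tableau P = [[1, 2, 4], [3, 5]] has shape [3, 2].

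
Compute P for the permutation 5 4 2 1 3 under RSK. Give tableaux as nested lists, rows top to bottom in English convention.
P = [[1, 3], [2], [4], [5]]

Insert 5: appended to row 1. P = [[5]].
Insert 4: 4 bumps 5 from row 1; 5 starts row 2. P = [[4], [5]].
Insert 2: 2 bumps 4 from row 1; 4 bumps 5 from row 2; 5 starts row 3. P = [[2], [4], [5]].
Insert 1: 1 bumps 2 from row 1; 2 bumps 4 from row 2; 4 bumps 5 from row 3; 5 starts row 4. P = [[1], [2], [4], [5]].
Insert 3: appended to row 1. P = [[1, 3], [2], [4], [5]].

So P = [[1, 3], [2], [4], [5]].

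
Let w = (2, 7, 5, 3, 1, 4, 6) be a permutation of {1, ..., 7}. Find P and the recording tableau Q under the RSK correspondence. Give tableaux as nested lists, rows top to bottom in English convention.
Insert each entry of the permutation into P by Schensted row insertion, recording in Q the position of each new cell.

After inserting 2: P = [[2]].
After inserting 7: P = [[2, 7]].
After inserting 5: P = [[2, 5], [7]].
After inserting 3: P = [[2, 3], [5], [7]].
After inserting 1: P = [[1, 3], [2], [5], [7]].
After inserting 4: P = [[1, 3, 4], [2], [5], [7]].
After inserting 6: P = [[1, 3, 4, 6], [2], [5], [7]].

So P = [[1, 3, 4, 6], [2], [5], [7]], Q = [[1, 2, 6, 7], [3], [4], [5]].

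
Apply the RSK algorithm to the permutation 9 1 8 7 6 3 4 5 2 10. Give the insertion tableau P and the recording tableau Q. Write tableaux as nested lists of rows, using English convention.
Insert each entry of the permutation into P by Schensted row insertion, recording in Q the position of each new cell.

Insert 9: appended to row 1. P = [[9]], Q = [[1]].
Insert 1: 1 bumps 9 from row 1; 9 starts row 2. P = [[1], [9]], Q = [[1], [2]].
Insert 8: appended to row 1. P = [[1, 8], [9]], Q = [[1, 3], [2]].
Insert 7: 7 bumps 8 from row 1; 8 bumps 9 from row 2; 9 starts row 3. P = [[1, 7], [8], [9]], Q = [[1, 3], [2], [4]].
Insert 6: 6 bumps 7 from row 1; 7 bumps 8 from row 2; 8 bumps 9 from row 3; 9 starts row 4. P = [[1, 6], [7], [8], [9]], Q = [[1, 3], [2], [4], [5]].
Insert 3: 3 bumps 6 from row 1; 6 bumps 7 from row 2; 7 bumps 8 from row 3; 8 bumps 9 from row 4; 9 starts row 5. P = [[1, 3], [6], [7], [8], [9]], Q = [[1, 3], [2], [4], [5], [6]].
Insert 4: appended to row 1. P = [[1, 3, 4], [6], [7], [8], [9]], Q = [[1, 3, 7], [2], [4], [5], [6]].
Insert 5: appended to row 1. P = [[1, 3, 4, 5], [6], [7], [8], [9]], Q = [[1, 3, 7, 8], [2], [4], [5], [6]].
Insert 2: 2 bumps 3 from row 1; 3 bumps 6 from row 2; 6 bumps 7 from row 3; 7 bumps 8 from row 4; 8 bumps 9 from row 5; 9 starts row 6. P = [[1, 2, 4, 5], [3], [6], [7], [8], [9]], Q = [[1, 3, 7, 8], [2], [4], [5], [6], [9]].
Insert 10: appended to row 1. P = [[1, 2, 4, 5, 10], [3], [6], [7], [8], [9]], Q = [[1, 3, 7, 8, 10], [2], [4], [5], [6], [9]].

So P = [[1, 2, 4, 5, 10], [3], [6], [7], [8], [9]], Q = [[1, 3, 7, 8, 10], [2], [4], [5], [6], [9]].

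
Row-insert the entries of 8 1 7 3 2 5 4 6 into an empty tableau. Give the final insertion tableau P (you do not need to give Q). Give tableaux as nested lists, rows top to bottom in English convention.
P = [[1, 2, 4, 6], [3, 5], [7], [8]]

Insert 8: appended to row 1. P = [[8]].
Insert 1: 1 bumps 8 from row 1; 8 starts row 2. P = [[1], [8]].
Insert 7: appended to row 1. P = [[1, 7], [8]].
Insert 3: 3 bumps 7 from row 1; 7 bumps 8 from row 2; 8 starts row 3. P = [[1, 3], [7], [8]].
Insert 2: 2 bumps 3 from row 1; 3 bumps 7 from row 2; 7 bumps 8 from row 3; 8 starts row 4. P = [[1, 2], [3], [7], [8]].
Insert 5: appended to row 1. P = [[1, 2, 5], [3], [7], [8]].
Insert 4: 4 bumps 5 from row 1; 5 appends to row 2. P = [[1, 2, 4], [3, 5], [7], [8]].
Insert 6: appended to row 1. P = [[1, 2, 4, 6], [3, 5], [7], [8]].

So P = [[1, 2, 4, 6], [3, 5], [7], [8]].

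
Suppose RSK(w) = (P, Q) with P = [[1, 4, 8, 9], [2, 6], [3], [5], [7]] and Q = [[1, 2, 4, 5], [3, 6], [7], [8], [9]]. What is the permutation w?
Reverse the RSK construction: for i from n down to 1, find the cell of Q containing i, remove the entry at that cell from P, and reverse-bump it up through P; the value ejected from row 1 is w(i).

Step i=9: Q has 9 at row 5, column 1; remove 7 from row 5 of P and reverse-bump: 7 enters row 4 and ejects 5; 5 enters row 3 and ejects 3; 3 enters row 2 and ejects 2; 2 enters row 1 and ejects 1. So w(9) = 1. P is now [[2, 4, 8, 9], [3, 6], [5], [7]].
Step i=8: Q has 8 at row 4, column 1; remove 7 from row 4 of P and reverse-bump: 7 enters row 3 and ejects 5; 5 enters row 2 and ejects 3; 3 enters row 1 and ejects 2. So w(8) = 2. P is now [[3, 4, 8, 9], [5, 6], [7]].
Step i=7: Q has 7 at row 3, column 1; remove 7 from row 3 of P and reverse-bump: 7 enters row 2 and ejects 6; 6 enters row 1 and ejects 4. So w(7) = 4. P is now [[3, 6, 8, 9], [5, 7]].
Step i=6: Q has 6 at row 2, column 2; remove 7 from row 2 of P and reverse-bump: 7 enters row 1 and ejects 6. So w(6) = 6. P is now [[3, 7, 8, 9], [5]].
Step i=5: Q has 5 at row 1, column 4; remove that cell from P, ejecting 9. So w(5) = 9. P is now [[3, 7, 8], [5]].
Step i=4: Q has 4 at row 1, column 3; remove that cell from P, ejecting 8. So w(4) = 8. P is now [[3, 7], [5]].
Step i=3: Q has 3 at row 2, column 1; remove 5 from row 2 of P and reverse-bump: 5 enters row 1 and ejects 3. So w(3) = 3. P is now [[5, 7]].
Step i=2: Q has 2 at row 1, column 2; remove that cell from P, ejecting 7. So w(2) = 7. P is now [[5]].
Step i=1: Q has 1 at row 1, column 1; remove that cell from P, ejecting 5. So w(1) = 5. P is now [].

So w = 5 7 3 8 9 6 4 2 1.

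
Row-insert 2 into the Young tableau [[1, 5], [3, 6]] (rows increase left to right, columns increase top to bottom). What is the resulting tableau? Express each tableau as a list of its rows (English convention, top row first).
[[1, 2], [3, 5], [6]]

In row 1, 2 replaces 5 (the leftmost entry greater than 2); 5 is bumped to row 2. In row 2, 5 replaces 6 (the leftmost entry greater than 5); 6 is bumped to row 3. 6 starts a new row 3. The new tableau is [[1, 2], [3, 5], [6]].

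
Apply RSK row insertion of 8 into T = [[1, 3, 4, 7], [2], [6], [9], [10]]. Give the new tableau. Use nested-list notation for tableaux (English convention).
8 is larger than every entry of row 1, so it is appended to row 1. The new tableau is [[1, 3, 4, 7, 8], [2], [6], [9], [10]].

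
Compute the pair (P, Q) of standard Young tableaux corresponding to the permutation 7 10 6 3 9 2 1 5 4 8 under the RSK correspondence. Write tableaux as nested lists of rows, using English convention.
Insert each entry of the permutation into P by Schensted row insertion, recording in Q the position of each new cell.

Insert 7: appended to row 1. P = [[7]], Q = [[1]].
Insert 10: appended to row 1. P = [[7, 10]], Q = [[1, 2]].
Insert 6: 6 bumps 7 from row 1; 7 starts row 2. P = [[6, 10], [7]], Q = [[1, 2], [3]].
Insert 3: 3 bumps 6 from row 1; 6 bumps 7 from row 2; 7 starts row 3. P = [[3, 10], [6], [7]], Q = [[1, 2], [3], [4]].
Insert 9: 9 bumps 10 from row 1; 10 appends to row 2. P = [[3, 9], [6, 10], [7]], Q = [[1, 2], [3, 5], [4]].
Insert 2: 2 bumps 3 from row 1; 3 bumps 6 from row 2; 6 bumps 7 from row 3; 7 starts row 4. P = [[2, 9], [3, 10], [6], [7]], Q = [[1, 2], [3, 5], [4], [6]].
Insert 1: 1 bumps 2 from row 1; 2 bumps 3 from row 2; 3 bumps 6 from row 3; 6 bumps 7 from row 4; 7 starts row 5. P = [[1, 9], [2, 10], [3], [6], [7]], Q = [[1, 2], [3, 5], [4], [6], [7]].
Insert 5: 5 bumps 9 from row 1; 9 bumps 10 from row 2; 10 appends to row 3. P = [[1, 5], [2, 9], [3, 10], [6], [7]], Q = [[1, 2], [3, 5], [4, 8], [6], [7]].
Insert 4: 4 bumps 5 from row 1; 5 bumps 9 from row 2; 9 bumps 10 from row 3; 10 appends to row 4. P = [[1, 4], [2, 5], [3, 9], [6, 10], [7]], Q = [[1, 2], [3, 5], [4, 8], [6, 9], [7]].
Insert 8: appended to row 1. P = [[1, 4, 8], [2, 5], [3, 9], [6, 10], [7]], Q = [[1, 2, 10], [3, 5], [4, 8], [6, 9], [7]].

So P = [[1, 4, 8], [2, 5], [3, 9], [6, 10], [7]], Q = [[1, 2, 10], [3, 5], [4, 8], [6, 9], [7]].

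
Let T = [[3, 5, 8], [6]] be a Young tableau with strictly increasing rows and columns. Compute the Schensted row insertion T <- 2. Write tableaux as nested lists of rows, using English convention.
In row 1, 2 replaces 3 (the leftmost entry greater than 2); 3 is bumped to row 2. In row 2, 3 replaces 6 (the leftmost entry greater than 3); 6 is bumped to row 3. 6 starts a new row 3. The new tableau is [[2, 5, 8], [3], [6]].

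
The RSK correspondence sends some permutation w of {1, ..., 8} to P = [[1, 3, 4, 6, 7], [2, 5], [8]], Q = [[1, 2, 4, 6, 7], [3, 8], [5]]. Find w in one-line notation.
2 8 3 5 1 6 7 4

Reverse the RSK construction: for i from n down to 1, find the cell of Q containing i, remove the entry at that cell from P, and reverse-bump it up through P; the value ejected from row 1 is w(i).

Step i=8: Q has 8 at row 2, column 2; remove 5 from row 2 of P and reverse-bump: 5 enters row 1 and ejects 4. So w(8) = 4. P is now [[1, 3, 5, 6, 7], [2], [8]].
Step i=7: Q has 7 at row 1, column 5; remove that cell from P, ejecting 7. So w(7) = 7. P is now [[1, 3, 5, 6], [2], [8]].
Step i=6: Q has 6 at row 1, column 4; remove that cell from P, ejecting 6. So w(6) = 6. P is now [[1, 3, 5], [2], [8]].
Step i=5: Q has 5 at row 3, column 1; remove 8 from row 3 of P and reverse-bump: 8 enters row 2 and ejects 2; 2 enters row 1 and ejects 1. So w(5) = 1. P is now [[2, 3, 5], [8]].
Step i=4: Q has 4 at row 1, column 3; remove that cell from P, ejecting 5. So w(4) = 5. P is now [[2, 3], [8]].
Step i=3: Q has 3 at row 2, column 1; remove 8 from row 2 of P and reverse-bump: 8 enters row 1 and ejects 3. So w(3) = 3. P is now [[2, 8]].
Step i=2: Q has 2 at row 1, column 2; remove that cell from P, ejecting 8. So w(2) = 8. P is now [[2]].
Step i=1: Q has 1 at row 1, column 1; remove that cell from P, ejecting 2. So w(1) = 2. P is now [].

So w = 2 8 3 5 1 6 7 4.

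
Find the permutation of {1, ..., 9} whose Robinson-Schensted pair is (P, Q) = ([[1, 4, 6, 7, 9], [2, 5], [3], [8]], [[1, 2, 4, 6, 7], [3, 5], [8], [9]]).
3 5 2 8 6 7 9 4 1

Reverse RSK: for i = n, n-1, ..., 1, locate i in Q, remove the corresponding corner cell from P, and reverse-bump its entry up through P; the value ejected from row 1 is w(i).

So w = 3 5 2 8 6 7 9 4 1.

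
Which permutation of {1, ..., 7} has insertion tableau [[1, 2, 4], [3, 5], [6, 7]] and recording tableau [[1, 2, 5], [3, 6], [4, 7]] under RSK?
Reverse the RSK construction: for i from n down to 1, find the cell of Q containing i, remove the entry at that cell from P, and reverse-bump it up through P; the value ejected from row 1 is w(i).

Step i=7: Q has 7 at row 3, column 2; remove 7 from row 3 of P and reverse-bump: 7 enters row 2 and ejects 5; 5 enters row 1 and ejects 4. So w(7) = 4. P is now [[1, 2, 5], [3, 7], [6]].
Step i=6: Q has 6 at row 2, column 2; remove 7 from row 2 of P and reverse-bump: 7 enters row 1 and ejects 5. So w(6) = 5. P is now [[1, 2, 7], [3], [6]].
Step i=5: Q has 5 at row 1, column 3; remove that cell from P, ejecting 7. So w(5) = 7. P is now [[1, 2], [3], [6]].
Step i=4: Q has 4 at row 3, column 1; remove 6 from row 3 of P and reverse-bump: 6 enters row 2 and ejects 3; 3 enters row 1 and ejects 2. So w(4) = 2. P is now [[1, 3], [6]].
Step i=3: Q has 3 at row 2, column 1; remove 6 from row 2 of P and reverse-bump: 6 enters row 1 and ejects 3. So w(3) = 3. P is now [[1, 6]].
Step i=2: Q has 2 at row 1, column 2; remove that cell from P, ejecting 6. So w(2) = 6. P is now [[1]].
Step i=1: Q has 1 at row 1, column 1; remove that cell from P, ejecting 1. So w(1) = 1. P is now [].

So w = 1 6 3 2 7 5 4.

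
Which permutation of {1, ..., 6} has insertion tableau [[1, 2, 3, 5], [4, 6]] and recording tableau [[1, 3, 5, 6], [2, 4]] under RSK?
4 1 6 2 3 5

Reverse the RSK construction: for i from n down to 1, find the cell of Q containing i, remove the entry at that cell from P, and reverse-bump it up through P; the value ejected from row 1 is w(i).

Step i=6: Q has 6 at row 1, column 4; remove that cell from P, ejecting 5. So w(6) = 5. P is now [[1, 2, 3], [4, 6]].
Step i=5: Q has 5 at row 1, column 3; remove that cell from P, ejecting 3. So w(5) = 3. P is now [[1, 2], [4, 6]].
Step i=4: Q has 4 at row 2, column 2; remove 6 from row 2 of P and reverse-bump: 6 enters row 1 and ejects 2. So w(4) = 2. P is now [[1, 6], [4]].
Step i=3: Q has 3 at row 1, column 2; remove that cell from P, ejecting 6. So w(3) = 6. P is now [[1], [4]].
Step i=2: Q has 2 at row 2, column 1; remove 4 from row 2 of P and reverse-bump: 4 enters row 1 and ejects 1. So w(2) = 1. P is now [[4]].
Step i=1: Q has 1 at row 1, column 1; remove that cell from P, ejecting 4. So w(1) = 4. P is now [].

So w = 4 1 6 2 3 5.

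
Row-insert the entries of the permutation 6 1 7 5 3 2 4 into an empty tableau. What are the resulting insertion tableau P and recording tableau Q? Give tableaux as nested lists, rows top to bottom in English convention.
Insert each entry of the permutation into P by Schensted row insertion, recording in Q the position of each new cell.

Insert 6: appended to row 1. P = [[6]], Q = [[1]].
Insert 1: 1 bumps 6 from row 1; 6 starts row 2. P = [[1], [6]], Q = [[1], [2]].
Insert 7: appended to row 1. P = [[1, 7], [6]], Q = [[1, 3], [2]].
Insert 5: 5 bumps 7 from row 1; 7 appends to row 2. P = [[1, 5], [6, 7]], Q = [[1, 3], [2, 4]].
Insert 3: 3 bumps 5 from row 1; 5 bumps 6 from row 2; 6 starts row 3. P = [[1, 3], [5, 7], [6]], Q = [[1, 3], [2, 4], [5]].
Insert 2: 2 bumps 3 from row 1; 3 bumps 5 from row 2; 5 bumps 6 from row 3; 6 starts row 4. P = [[1, 2], [3, 7], [5], [6]], Q = [[1, 3], [2, 4], [5], [6]].
Insert 4: appended to row 1. P = [[1, 2, 4], [3, 7], [5], [6]], Q = [[1, 3, 7], [2, 4], [5], [6]].

So P = [[1, 2, 4], [3, 7], [5], [6]], Q = [[1, 3, 7], [2, 4], [5], [6]].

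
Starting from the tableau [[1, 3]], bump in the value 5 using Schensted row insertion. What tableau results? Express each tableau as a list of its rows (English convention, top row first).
[[1, 3, 5]]

5 is larger than every entry of row 1, so it is appended to row 1. The new tableau is [[1, 3, 5]].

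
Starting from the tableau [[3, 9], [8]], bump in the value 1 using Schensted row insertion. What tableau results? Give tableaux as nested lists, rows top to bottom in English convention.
In row 1, 1 replaces 3 (the leftmost entry greater than 1); 3 is bumped to row 2. In row 2, 3 replaces 8 (the leftmost entry greater than 3); 8 is bumped to row 3. 8 starts a new row 3. The new tableau is [[1, 9], [3], [8]].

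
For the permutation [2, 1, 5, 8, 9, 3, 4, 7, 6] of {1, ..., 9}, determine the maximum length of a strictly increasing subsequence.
4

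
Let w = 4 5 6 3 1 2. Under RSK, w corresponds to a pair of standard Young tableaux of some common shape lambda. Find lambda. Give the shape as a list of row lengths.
Row-insert each entry into an empty tableau.

After inserting 4: P = [[4]].
After inserting 5: P = [[4, 5]].
After inserting 6: P = [[4, 5, 6]].
After inserting 3: P = [[3, 5, 6], [4]].
After inserting 1: P = [[1, 5, 6], [3], [4]].
After inserting 2: P = [[1, 2, 6], [3, 5], [4]].

The final insertion tableau P = [[1, 2, 6], [3, 5], [4]] has shape [3, 2, 1].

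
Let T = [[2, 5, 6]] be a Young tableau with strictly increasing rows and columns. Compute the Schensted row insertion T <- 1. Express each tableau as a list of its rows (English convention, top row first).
In row 1, 1 replaces 2 (the leftmost entry greater than 1); 2 is bumped to row 2. 2 starts a new row 2. The new tableau is [[1, 5, 6], [2]].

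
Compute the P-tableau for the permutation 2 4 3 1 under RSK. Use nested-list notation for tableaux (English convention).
Insert 2: appended to row 1. P = [[2]].
Insert 4: appended to row 1. P = [[2, 4]].
Insert 3: 3 bumps 4 from row 1; 4 starts row 2. P = [[2, 3], [4]].
Insert 1: 1 bumps 2 from row 1; 2 bumps 4 from row 2; 4 starts row 3. P = [[1, 3], [2], [4]].

So P = [[1, 3], [2], [4]].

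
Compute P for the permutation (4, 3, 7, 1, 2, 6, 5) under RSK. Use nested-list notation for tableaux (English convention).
Insert 4: appended to row 1. P = [[4]].
Insert 3: 3 bumps 4 from row 1; 4 starts row 2. P = [[3], [4]].
Insert 7: appended to row 1. P = [[3, 7], [4]].
Insert 1: 1 bumps 3 from row 1; 3 bumps 4 from row 2; 4 starts row 3. P = [[1, 7], [3], [4]].
Insert 2: 2 bumps 7 from row 1; 7 appends to row 2. P = [[1, 2], [3, 7], [4]].
Insert 6: appended to row 1. P = [[1, 2, 6], [3, 7], [4]].
Insert 5: 5 bumps 6 from row 1; 6 bumps 7 from row 2; 7 appends to row 3. P = [[1, 2, 5], [3, 6], [4, 7]].

So P = [[1, 2, 5], [3, 6], [4, 7]].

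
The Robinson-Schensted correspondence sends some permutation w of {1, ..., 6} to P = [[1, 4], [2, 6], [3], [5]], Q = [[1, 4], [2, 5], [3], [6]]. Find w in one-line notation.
5 3 2 6 4 1

Reverse the RSK construction: for i from n down to 1, find the cell of Q containing i, remove the entry at that cell from P, and reverse-bump it up through P; the value ejected from row 1 is w(i).

Step i=6: Q has 6 at row 4, column 1; remove 5 from row 4 of P and reverse-bump: 5 enters row 3 and ejects 3; 3 enters row 2 and ejects 2; 2 enters row 1 and ejects 1. So w(6) = 1. P is now [[2, 4], [3, 6], [5]].
Step i=5: Q has 5 at row 2, column 2; remove 6 from row 2 of P and reverse-bump: 6 enters row 1 and ejects 4. So w(5) = 4. P is now [[2, 6], [3], [5]].
Step i=4: Q has 4 at row 1, column 2; remove that cell from P, ejecting 6. So w(4) = 6. P is now [[2], [3], [5]].
Step i=3: Q has 3 at row 3, column 1; remove 5 from row 3 of P and reverse-bump: 5 enters row 2 and ejects 3; 3 enters row 1 and ejects 2. So w(3) = 2. P is now [[3], [5]].
Step i=2: Q has 2 at row 2, column 1; remove 5 from row 2 of P and reverse-bump: 5 enters row 1 and ejects 3. So w(2) = 3. P is now [[5]].
Step i=1: Q has 1 at row 1, column 1; remove that cell from P, ejecting 5. So w(1) = 5. P is now [].

So w = 5 3 2 6 4 1.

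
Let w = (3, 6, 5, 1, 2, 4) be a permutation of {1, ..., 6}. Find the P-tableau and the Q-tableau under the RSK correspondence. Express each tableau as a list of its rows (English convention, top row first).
Insert each entry of the permutation into P by Schensted row insertion, recording in Q the position of each new cell.

Insert 3: appended to row 1. P = [[3]].
Insert 6: appended to row 1. P = [[3, 6]].
Insert 5: 5 bumps 6 from row 1; 6 starts row 2. P = [[3, 5], [6]].
Insert 1: 1 bumps 3 from row 1; 3 bumps 6 from row 2; 6 starts row 3. P = [[1, 5], [3], [6]].
Insert 2: 2 bumps 5 from row 1; 5 appends to row 2. P = [[1, 2], [3, 5], [6]].
Insert 4: appended to row 1. P = [[1, 2, 4], [3, 5], [6]].

So P = [[1, 2, 4], [3, 5], [6]], Q = [[1, 2, 6], [3, 5], [4]].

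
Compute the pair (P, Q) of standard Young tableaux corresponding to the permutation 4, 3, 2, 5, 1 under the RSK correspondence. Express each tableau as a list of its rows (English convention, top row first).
Insert each entry of the permutation into P by Schensted row insertion, recording in Q the position of each new cell.

After inserting 4: P = [[4]].
After inserting 3: P = [[3], [4]].
After inserting 2: P = [[2], [3], [4]].
After inserting 5: P = [[2, 5], [3], [4]].
After inserting 1: P = [[1, 5], [2], [3], [4]].

So P = [[1, 5], [2], [3], [4]], Q = [[1, 4], [2], [3], [5]].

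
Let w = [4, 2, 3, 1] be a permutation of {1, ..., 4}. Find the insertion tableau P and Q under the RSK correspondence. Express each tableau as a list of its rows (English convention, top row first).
Insert each entry of the permutation into P by Schensted row insertion, recording in Q the position of each new cell.

Insert 4: appended to row 1. P = [[4]].
Insert 2: 2 bumps 4 from row 1; 4 starts row 2. P = [[2], [4]].
Insert 3: appended to row 1. P = [[2, 3], [4]].
Insert 1: 1 bumps 2 from row 1; 2 bumps 4 from row 2; 4 starts row 3. P = [[1, 3], [2], [4]].

So P = [[1, 3], [2], [4]], Q = [[1, 3], [2], [4]].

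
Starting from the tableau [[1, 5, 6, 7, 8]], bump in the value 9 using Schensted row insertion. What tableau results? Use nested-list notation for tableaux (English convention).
9 is larger than every entry of row 1, so it is appended to row 1. The new tableau is [[1, 5, 6, 7, 8, 9]].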